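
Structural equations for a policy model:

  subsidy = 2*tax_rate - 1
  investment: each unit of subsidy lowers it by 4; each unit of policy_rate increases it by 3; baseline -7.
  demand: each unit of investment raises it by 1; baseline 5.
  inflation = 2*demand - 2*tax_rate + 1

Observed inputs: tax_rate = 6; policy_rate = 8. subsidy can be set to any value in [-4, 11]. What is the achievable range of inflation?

-55 to 65

Intervening on subsidy fixes its value directly, overriding its dependence on tax_rate.
Substituting into the investment equation gives investment = -4*subsidy + 17.
demand becomes -4*subsidy + 22.
Substituting into the inflation equation gives inflation = -8*subsidy + 33.
Linear in subsidy, so extremes are at the endpoints: subsidy = -4 gives inflation = 65; subsidy = 11 gives inflation = -55.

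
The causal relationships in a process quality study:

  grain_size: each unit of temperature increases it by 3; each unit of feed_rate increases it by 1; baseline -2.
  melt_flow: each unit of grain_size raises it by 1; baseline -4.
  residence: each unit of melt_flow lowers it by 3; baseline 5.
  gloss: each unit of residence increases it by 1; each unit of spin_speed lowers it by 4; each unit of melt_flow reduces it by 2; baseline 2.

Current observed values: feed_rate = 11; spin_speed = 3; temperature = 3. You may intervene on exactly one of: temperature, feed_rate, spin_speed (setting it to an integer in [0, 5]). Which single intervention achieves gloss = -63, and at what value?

set spin_speed = 0

Intervening on temperature: gloss = -15*temperature - 30. Reaching -63 requires temperature = 11/5, not an integer.
Intervening on feed_rate: gloss = -5*feed_rate - 20. Reaching -63 requires feed_rate = 43/5, not an integer.
Intervening on spin_speed: with other inputs at their observed values, gloss = -4*spin_speed - 63. Solving for -63 gives spin_speed = 0, within [0, 5].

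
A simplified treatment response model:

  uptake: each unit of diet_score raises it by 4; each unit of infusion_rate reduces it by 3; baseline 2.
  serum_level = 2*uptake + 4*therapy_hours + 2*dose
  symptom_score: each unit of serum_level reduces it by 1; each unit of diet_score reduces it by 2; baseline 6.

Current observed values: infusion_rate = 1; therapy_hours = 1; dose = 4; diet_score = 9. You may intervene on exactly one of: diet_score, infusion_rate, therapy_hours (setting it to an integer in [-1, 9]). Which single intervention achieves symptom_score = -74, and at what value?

set diet_score = 7

Intervening on diet_score: with other inputs at their observed values, symptom_score = -10*diet_score - 4. Solving for -74 gives diet_score = 7, within [-1, 9].
Intervening on infusion_rate: symptom_score = 6*infusion_rate - 100. Reaching -74 requires infusion_rate = 13/3, not an integer.
Intervening on therapy_hours: symptom_score = -4*therapy_hours - 90. Reaching -74 requires therapy_hours = -4, outside [-1, 9].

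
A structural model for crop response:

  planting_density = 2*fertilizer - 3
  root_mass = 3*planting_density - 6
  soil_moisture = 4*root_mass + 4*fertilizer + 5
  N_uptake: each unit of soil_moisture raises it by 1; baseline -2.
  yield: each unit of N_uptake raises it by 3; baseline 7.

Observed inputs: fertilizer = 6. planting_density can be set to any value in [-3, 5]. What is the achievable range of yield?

-92 to 196

Intervening on planting_density fixes its value directly, overriding its dependence on fertilizer.
Substituting into the soil_moisture equation gives soil_moisture = 12*planting_density + 5.
Substituting into the N_uptake equation gives N_uptake = 12*planting_density + 3.
Substituting into the yield equation gives yield = 36*planting_density + 16.
Linear in planting_density, so extremes are at the endpoints: planting_density = -3 gives yield = -92; planting_density = 5 gives yield = 196.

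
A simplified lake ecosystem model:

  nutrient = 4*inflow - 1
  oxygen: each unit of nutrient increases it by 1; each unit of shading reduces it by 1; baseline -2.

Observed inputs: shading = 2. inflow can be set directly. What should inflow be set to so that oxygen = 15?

inflow = 5

Substituting into the oxygen equation gives oxygen = 4*inflow - 5.
Solve 4*inflow - 5 = 15: inflow = (15 + 5) / 4 = 5.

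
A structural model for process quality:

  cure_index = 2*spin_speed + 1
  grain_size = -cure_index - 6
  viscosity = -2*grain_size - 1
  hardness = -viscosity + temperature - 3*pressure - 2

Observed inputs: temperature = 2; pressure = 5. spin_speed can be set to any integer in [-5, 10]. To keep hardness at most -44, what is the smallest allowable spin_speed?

spin_speed = 4

Substituting into the grain_size equation gives grain_size = -2*spin_speed - 7.
Substituting into the viscosity equation gives viscosity = 4*spin_speed + 13.
This gives hardness = -4*spin_speed - 28.
Require -4*spin_speed - 28 ≤ -44, so spin_speed ≥ 4.
The smallest integer in [-5, 10] satisfying this is 4.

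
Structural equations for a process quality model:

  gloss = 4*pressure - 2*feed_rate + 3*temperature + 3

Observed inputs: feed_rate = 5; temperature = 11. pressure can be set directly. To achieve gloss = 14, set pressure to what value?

pressure = -3

Substituting into the gloss equation gives gloss = 4*pressure + 26.
Solve 4*pressure + 26 = 14: pressure = (14 - 26) / 4 = -3.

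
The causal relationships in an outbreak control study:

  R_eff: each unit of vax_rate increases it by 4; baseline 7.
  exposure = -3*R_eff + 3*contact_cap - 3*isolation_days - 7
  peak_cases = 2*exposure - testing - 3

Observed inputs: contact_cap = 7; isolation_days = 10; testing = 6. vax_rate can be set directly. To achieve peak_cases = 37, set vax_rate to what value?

Substituting into the exposure equation gives exposure = -12*vax_rate - 37.
Substituting into the peak_cases equation gives peak_cases = -24*vax_rate - 83.
Solve -24*vax_rate - 83 = 37: vax_rate = (37 + 83) / -24 = -5.

vax_rate = -5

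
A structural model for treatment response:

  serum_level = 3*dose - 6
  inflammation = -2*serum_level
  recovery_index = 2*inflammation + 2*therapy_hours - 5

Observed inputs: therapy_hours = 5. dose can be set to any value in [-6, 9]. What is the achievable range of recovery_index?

Substituting into the inflammation equation gives inflammation = -6*dose + 12.
So recovery_index = -12*dose + 29.
Linear in dose, so extremes are at the endpoints: dose = -6 gives recovery_index = 101; dose = 9 gives recovery_index = -79.

-79 to 101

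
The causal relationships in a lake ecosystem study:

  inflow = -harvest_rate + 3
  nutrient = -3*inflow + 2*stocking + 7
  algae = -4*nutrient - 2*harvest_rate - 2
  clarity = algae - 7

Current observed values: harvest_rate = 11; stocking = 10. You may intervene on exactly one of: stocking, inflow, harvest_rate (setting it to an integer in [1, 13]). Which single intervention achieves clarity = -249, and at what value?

Intervening on stocking: clarity = -8*stocking - 155. Reaching -249 requires stocking = 47/4, not an integer.
Intervening on inflow: clarity = 12*inflow - 139. Reaching -249 requires inflow = -55/6, not an integer.
Intervening on harvest_rate: with other inputs at their observed values, clarity = -14*harvest_rate - 81. Solving for -249 gives harvest_rate = 12, within [1, 13].

set harvest_rate = 12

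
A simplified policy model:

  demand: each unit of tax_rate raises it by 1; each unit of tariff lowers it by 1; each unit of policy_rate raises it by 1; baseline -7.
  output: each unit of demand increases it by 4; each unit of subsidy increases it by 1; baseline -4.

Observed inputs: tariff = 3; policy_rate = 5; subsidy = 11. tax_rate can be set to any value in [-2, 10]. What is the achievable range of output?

-21 to 27

Substituting into the demand equation gives demand = tax_rate - 5.
Substituting into the output equation gives output = 4*tax_rate - 13.
Linear in tax_rate, so extremes are at the endpoints: tax_rate = -2 gives output = -21; tax_rate = 10 gives output = 27.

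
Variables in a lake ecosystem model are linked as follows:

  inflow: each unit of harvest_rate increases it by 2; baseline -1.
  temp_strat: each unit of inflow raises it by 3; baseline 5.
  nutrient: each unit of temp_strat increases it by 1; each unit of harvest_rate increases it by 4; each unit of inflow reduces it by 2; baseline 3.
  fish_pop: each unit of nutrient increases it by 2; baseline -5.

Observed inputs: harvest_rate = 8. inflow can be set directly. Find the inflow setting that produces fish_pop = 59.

inflow = -8

Intervening on inflow fixes its value directly, overriding its dependence on harvest_rate.
Substituting into the nutrient equation gives nutrient = inflow + 40.
Substituting into the fish_pop equation gives fish_pop = 2*inflow + 75.
Solve 2*inflow + 75 = 59: inflow = (59 - 75) / 2 = -8.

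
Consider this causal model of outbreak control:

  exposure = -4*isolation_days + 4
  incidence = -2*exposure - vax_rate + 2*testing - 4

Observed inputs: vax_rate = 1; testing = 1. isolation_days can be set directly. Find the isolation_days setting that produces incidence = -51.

isolation_days = -5

Substituting into the incidence equation gives incidence = 8*isolation_days - 11.
Solve 8*isolation_days - 11 = -51: isolation_days = (-51 + 11) / 8 = -5.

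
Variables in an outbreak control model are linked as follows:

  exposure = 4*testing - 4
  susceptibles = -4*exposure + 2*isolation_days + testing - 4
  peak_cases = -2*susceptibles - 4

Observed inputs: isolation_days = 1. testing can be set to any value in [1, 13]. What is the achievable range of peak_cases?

-2 to 358

Substituting into the susceptibles equation gives susceptibles = -15*testing + 14.
Substituting into the peak_cases equation gives peak_cases = 30*testing - 32.
Linear in testing, so extremes are at the endpoints: testing = 1 gives peak_cases = -2; testing = 13 gives peak_cases = 358.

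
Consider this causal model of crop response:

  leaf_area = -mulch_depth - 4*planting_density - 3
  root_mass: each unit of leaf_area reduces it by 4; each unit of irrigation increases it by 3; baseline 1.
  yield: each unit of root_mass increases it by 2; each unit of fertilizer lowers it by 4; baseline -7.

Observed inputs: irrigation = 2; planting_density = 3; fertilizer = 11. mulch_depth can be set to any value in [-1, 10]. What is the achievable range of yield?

75 to 163

Substituting into the leaf_area equation gives leaf_area = -mulch_depth - 15.
Substituting into the root_mass equation gives root_mass = 4*mulch_depth + 67.
This gives yield = 8*mulch_depth + 83.
Linear in mulch_depth, so extremes are at the endpoints: mulch_depth = -1 gives yield = 75; mulch_depth = 10 gives yield = 163.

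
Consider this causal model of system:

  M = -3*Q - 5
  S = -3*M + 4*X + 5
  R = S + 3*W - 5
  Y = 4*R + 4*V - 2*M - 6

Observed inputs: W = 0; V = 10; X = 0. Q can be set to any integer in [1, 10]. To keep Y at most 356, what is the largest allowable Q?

Substituting into the S equation gives S = 9*Q + 20.
So R = 9*Q + 15.
This gives Y = 42*Q + 104.
Require 42*Q + 104 ≤ 356, so Q ≤ 6.
The largest integer in [1, 10] satisfying this is 6.

Q = 6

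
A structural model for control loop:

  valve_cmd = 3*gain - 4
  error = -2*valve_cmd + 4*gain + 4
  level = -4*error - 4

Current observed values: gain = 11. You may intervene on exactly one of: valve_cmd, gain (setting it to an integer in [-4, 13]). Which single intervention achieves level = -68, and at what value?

set gain = -2

Intervening on valve_cmd: level = 8*valve_cmd - 196. Reaching -68 requires valve_cmd = 16, outside [-4, 13].
Intervening on gain: with other inputs at their observed values, level = 8*gain - 52. Solving for -68 gives gain = -2, within [-4, 13].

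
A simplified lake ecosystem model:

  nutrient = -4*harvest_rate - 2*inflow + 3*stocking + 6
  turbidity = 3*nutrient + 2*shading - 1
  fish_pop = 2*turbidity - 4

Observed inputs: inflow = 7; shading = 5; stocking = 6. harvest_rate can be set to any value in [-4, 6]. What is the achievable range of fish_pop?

-70 to 170

Substituting into the nutrient equation gives nutrient = -4*harvest_rate + 10.
Substituting into the turbidity equation gives turbidity = -12*harvest_rate + 39.
Substituting into the fish_pop equation gives fish_pop = -24*harvest_rate + 74.
Linear in harvest_rate, so extremes are at the endpoints: harvest_rate = -4 gives fish_pop = 170; harvest_rate = 6 gives fish_pop = -70.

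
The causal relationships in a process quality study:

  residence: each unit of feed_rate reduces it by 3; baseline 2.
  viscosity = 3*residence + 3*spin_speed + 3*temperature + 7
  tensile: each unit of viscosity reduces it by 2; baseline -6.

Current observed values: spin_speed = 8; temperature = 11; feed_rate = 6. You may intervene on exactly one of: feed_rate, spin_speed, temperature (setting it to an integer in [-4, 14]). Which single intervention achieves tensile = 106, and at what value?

set feed_rate = 14

Intervening on feed_rate: with other inputs at their observed values, tensile = 18*feed_rate - 146. Solving for 106 gives feed_rate = 14, within [-4, 14].
Intervening on spin_speed: tensile = -6*spin_speed + 10. Reaching 106 requires spin_speed = -16, outside [-4, 14].
Intervening on temperature: tensile = -6*temperature + 28. Reaching 106 requires temperature = -13, outside [-4, 14].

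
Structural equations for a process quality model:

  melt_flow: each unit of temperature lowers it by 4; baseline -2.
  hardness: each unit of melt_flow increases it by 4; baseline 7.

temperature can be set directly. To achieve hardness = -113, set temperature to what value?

temperature = 7

Substituting into the hardness equation gives hardness = -16*temperature - 1.
Solve -16*temperature - 1 = -113: temperature = (-113 + 1) / -16 = 7.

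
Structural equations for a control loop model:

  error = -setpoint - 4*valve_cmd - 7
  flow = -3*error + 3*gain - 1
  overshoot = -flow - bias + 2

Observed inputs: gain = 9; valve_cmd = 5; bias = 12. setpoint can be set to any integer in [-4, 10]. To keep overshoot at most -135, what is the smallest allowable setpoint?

Substituting into the error equation gives error = -setpoint - 27.
Substituting into the flow equation gives flow = 3*setpoint + 107.
This gives overshoot = -3*setpoint - 117.
Require -3*setpoint - 117 ≤ -135, so setpoint ≥ 6.
The smallest integer in [-4, 10] satisfying this is 6.

setpoint = 6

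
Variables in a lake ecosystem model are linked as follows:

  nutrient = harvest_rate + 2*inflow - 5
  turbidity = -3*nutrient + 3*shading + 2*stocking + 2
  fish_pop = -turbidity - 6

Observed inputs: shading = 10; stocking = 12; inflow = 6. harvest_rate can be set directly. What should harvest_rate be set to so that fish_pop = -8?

Substituting into the nutrient equation gives nutrient = harvest_rate + 7.
Substituting into the turbidity equation gives turbidity = -3*harvest_rate + 35.
This gives fish_pop = 3*harvest_rate - 41.
Solve 3*harvest_rate - 41 = -8: harvest_rate = (-8 + 41) / 3 = 11.

harvest_rate = 11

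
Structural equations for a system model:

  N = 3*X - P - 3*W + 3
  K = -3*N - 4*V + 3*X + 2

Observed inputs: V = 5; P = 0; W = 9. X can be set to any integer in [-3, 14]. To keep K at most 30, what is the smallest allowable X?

X = 4

Substituting into the N equation gives N = 3*X - 24.
Substituting into the K equation gives K = -6*X + 54.
Require -6*X + 54 ≤ 30, so X ≥ 4.
The smallest integer in [-3, 14] satisfying this is 4.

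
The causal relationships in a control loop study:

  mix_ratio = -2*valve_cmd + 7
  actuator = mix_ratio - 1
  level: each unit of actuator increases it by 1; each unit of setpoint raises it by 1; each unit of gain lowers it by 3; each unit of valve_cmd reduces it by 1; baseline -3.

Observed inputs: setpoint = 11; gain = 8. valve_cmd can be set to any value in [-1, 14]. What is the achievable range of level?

Substituting into the actuator equation gives actuator = -2*valve_cmd + 6.
Substituting into the level equation gives level = -3*valve_cmd - 10.
Linear in valve_cmd, so extremes are at the endpoints: valve_cmd = -1 gives level = -7; valve_cmd = 14 gives level = -52.

-52 to -7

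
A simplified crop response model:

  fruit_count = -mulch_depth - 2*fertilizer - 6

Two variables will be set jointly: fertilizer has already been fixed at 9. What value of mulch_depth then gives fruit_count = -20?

With fertilizer held at 9:
Substituting into the fruit_count equation gives fruit_count = -mulch_depth - 24.
Solve -mulch_depth - 24 = -20: mulch_depth = (-20 + 24) / -1 = -4.

mulch_depth = -4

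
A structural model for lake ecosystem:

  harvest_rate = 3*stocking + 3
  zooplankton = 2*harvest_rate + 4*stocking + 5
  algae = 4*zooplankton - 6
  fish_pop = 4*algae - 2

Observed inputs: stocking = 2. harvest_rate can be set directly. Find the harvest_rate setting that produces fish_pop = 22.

harvest_rate = -5

Intervening on harvest_rate fixes its value directly, overriding its dependence on stocking.
Substituting into the zooplankton equation gives zooplankton = 2*harvest_rate + 13.
Substituting into the algae equation gives algae = 8*harvest_rate + 46.
Substituting into the fish_pop equation gives fish_pop = 32*harvest_rate + 182.
Solve 32*harvest_rate + 182 = 22: harvest_rate = (22 - 182) / 32 = -5.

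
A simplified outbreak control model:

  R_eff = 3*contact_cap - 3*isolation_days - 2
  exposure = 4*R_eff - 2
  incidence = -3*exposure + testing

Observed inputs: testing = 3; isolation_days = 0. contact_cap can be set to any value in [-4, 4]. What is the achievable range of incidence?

Substituting into the R_eff equation gives R_eff = 3*contact_cap - 2.
Substituting into the exposure equation gives exposure = 12*contact_cap - 10.
incidence becomes -36*contact_cap + 33.
Linear in contact_cap, so extremes are at the endpoints: contact_cap = -4 gives incidence = 177; contact_cap = 4 gives incidence = -111.

-111 to 177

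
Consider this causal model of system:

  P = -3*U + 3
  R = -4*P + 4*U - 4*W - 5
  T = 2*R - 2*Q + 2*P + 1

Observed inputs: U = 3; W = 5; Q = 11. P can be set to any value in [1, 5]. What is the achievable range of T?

Intervening on P fixes its value directly, overriding its dependence on U.
Substituting into the R equation gives R = -4*P - 13.
Substituting into the T equation gives T = -6*P - 47.
Linear in P, so extremes are at the endpoints: P = 1 gives T = -53; P = 5 gives T = -77.

-77 to -53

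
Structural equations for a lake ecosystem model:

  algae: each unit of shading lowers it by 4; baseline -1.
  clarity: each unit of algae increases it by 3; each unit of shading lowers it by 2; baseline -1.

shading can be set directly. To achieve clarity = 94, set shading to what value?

Substituting into the clarity equation gives clarity = -14*shading - 4.
Solve -14*shading - 4 = 94: shading = (94 + 4) / -14 = -7.

shading = -7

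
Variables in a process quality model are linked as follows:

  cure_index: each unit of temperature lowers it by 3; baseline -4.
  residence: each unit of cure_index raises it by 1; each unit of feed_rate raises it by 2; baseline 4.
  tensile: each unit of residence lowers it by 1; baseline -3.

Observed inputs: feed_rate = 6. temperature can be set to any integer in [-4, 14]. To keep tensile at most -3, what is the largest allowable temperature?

Substituting into the residence equation gives residence = -3*temperature + 12.
Substituting into the tensile equation gives tensile = 3*temperature - 15.
Require 3*temperature - 15 ≤ -3, so temperature ≤ 4.
The largest integer in [-4, 14] satisfying this is 4.

temperature = 4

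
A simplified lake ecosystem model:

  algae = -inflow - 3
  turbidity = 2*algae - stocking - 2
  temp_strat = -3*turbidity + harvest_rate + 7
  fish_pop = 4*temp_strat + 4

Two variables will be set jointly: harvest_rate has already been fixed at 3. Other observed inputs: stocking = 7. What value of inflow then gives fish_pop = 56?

With harvest_rate held at 3:
Substituting into the turbidity equation gives turbidity = -2*inflow - 15.
This gives temp_strat = 6*inflow + 55.
Substituting into the fish_pop equation gives fish_pop = 24*inflow + 224.
Solve 24*inflow + 224 = 56: inflow = (56 - 224) / 24 = -7.

inflow = -7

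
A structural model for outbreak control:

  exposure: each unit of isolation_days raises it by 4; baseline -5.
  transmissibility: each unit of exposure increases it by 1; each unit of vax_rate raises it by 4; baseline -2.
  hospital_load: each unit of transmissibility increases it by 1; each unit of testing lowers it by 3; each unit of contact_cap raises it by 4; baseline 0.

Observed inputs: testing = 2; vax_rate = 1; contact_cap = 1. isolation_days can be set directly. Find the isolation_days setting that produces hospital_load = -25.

isolation_days = -5

Substituting into the transmissibility equation gives transmissibility = 4*isolation_days - 3.
So hospital_load = 4*isolation_days - 5.
Solve 4*isolation_days - 5 = -25: isolation_days = (-25 + 5) / 4 = -5.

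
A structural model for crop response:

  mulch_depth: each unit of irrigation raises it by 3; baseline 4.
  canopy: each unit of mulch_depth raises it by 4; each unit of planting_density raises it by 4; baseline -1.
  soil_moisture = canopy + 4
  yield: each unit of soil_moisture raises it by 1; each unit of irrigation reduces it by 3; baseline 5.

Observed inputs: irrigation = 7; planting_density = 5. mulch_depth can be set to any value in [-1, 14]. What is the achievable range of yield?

3 to 63

Intervening on mulch_depth fixes its value directly, overriding its dependence on irrigation.
Substituting into the canopy equation gives canopy = 4*mulch_depth + 19.
Substituting into the soil_moisture equation gives soil_moisture = 4*mulch_depth + 23.
Substituting into the yield equation gives yield = 4*mulch_depth + 7.
Linear in mulch_depth, so extremes are at the endpoints: mulch_depth = -1 gives yield = 3; mulch_depth = 14 gives yield = 63.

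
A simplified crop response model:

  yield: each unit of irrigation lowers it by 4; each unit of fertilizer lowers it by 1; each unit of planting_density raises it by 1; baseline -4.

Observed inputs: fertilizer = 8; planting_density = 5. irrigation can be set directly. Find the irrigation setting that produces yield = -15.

irrigation = 2

Substituting into the yield equation gives yield = -4*irrigation - 7.
Solve -4*irrigation - 7 = -15: irrigation = (-15 + 7) / -4 = 2.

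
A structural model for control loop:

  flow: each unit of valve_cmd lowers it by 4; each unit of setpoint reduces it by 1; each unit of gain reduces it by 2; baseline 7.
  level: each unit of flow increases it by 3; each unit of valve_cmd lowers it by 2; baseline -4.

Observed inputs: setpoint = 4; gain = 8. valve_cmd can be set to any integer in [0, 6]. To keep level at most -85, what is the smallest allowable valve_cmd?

Substituting into the flow equation gives flow = -4*valve_cmd - 13.
Substituting into the level equation gives level = -14*valve_cmd - 43.
Require -14*valve_cmd - 43 ≤ -85, so valve_cmd ≥ 3.
The smallest integer in [0, 6] satisfying this is 3.

valve_cmd = 3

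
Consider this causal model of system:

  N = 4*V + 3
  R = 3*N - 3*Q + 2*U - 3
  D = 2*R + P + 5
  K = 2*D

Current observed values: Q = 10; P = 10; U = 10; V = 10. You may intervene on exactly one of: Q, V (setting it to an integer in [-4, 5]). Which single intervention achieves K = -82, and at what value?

Intervening on Q: K = -12*Q + 614. Reaching -82 requires Q = 58, outside [-4, 5].
Intervening on V: with other inputs at their observed values, K = 48*V + 14. Solving for -82 gives V = -2, within [-4, 5].

set V = -2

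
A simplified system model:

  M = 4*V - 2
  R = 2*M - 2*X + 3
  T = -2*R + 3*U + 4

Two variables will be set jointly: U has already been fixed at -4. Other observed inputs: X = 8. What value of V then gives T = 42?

With U held at -4:
Substituting into the R equation gives R = 8*V - 17.
Substituting into the T equation gives T = -16*V + 26.
Solve -16*V + 26 = 42: V = (42 - 26) / -16 = -1.

V = -1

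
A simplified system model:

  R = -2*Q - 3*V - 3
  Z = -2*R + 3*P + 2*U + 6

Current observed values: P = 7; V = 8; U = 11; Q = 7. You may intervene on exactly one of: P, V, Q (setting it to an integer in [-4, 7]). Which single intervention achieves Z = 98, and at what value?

set P = -4

Intervening on P: with other inputs at their observed values, Z = 3*P + 110. Solving for 98 gives P = -4, within [-4, 7].
Intervening on V: Z = 6*V + 83. Reaching 98 requires V = 5/2, not an integer.
Intervening on Q: Z = 4*Q + 103. Reaching 98 requires Q = -5/4, not an integer.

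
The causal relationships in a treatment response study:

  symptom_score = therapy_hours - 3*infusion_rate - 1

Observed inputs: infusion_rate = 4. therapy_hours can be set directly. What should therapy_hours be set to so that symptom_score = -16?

therapy_hours = -3

Substituting into the symptom_score equation gives symptom_score = therapy_hours - 13.
Solve therapy_hours - 13 = -16: therapy_hours = (-16 + 13) / 1 = -3.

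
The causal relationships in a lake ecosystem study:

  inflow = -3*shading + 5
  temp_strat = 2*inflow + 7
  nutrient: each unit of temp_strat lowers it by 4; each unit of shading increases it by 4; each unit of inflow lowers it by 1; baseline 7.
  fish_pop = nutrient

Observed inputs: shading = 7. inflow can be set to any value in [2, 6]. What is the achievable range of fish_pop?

-47 to -11

Intervening on inflow fixes its value directly, overriding its dependence on shading.
Substituting into the nutrient equation gives nutrient = -9*inflow + 7.
fish_pop becomes -9*inflow + 7.
Linear in inflow, so extremes are at the endpoints: inflow = 2 gives fish_pop = -11; inflow = 6 gives fish_pop = -47.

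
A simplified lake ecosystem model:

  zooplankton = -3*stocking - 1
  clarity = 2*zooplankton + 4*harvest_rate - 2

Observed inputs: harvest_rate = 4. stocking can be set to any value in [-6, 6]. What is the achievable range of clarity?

Substituting into the clarity equation gives clarity = -6*stocking + 12.
Linear in stocking, so extremes are at the endpoints: stocking = -6 gives clarity = 48; stocking = 6 gives clarity = -24.

-24 to 48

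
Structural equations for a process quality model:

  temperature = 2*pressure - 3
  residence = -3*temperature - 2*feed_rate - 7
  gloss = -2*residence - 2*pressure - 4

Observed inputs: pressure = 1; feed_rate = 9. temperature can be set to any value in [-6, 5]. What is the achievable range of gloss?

Intervening on temperature fixes its value directly, overriding its dependence on pressure.
Substituting into the residence equation gives residence = -3*temperature - 25.
So gloss = 6*temperature + 44.
Linear in temperature, so extremes are at the endpoints: temperature = -6 gives gloss = 8; temperature = 5 gives gloss = 74.

8 to 74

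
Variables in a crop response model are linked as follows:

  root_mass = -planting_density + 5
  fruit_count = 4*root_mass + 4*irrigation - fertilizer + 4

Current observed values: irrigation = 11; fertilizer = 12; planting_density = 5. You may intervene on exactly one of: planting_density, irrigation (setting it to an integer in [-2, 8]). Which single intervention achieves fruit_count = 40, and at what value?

set planting_density = 4

Intervening on planting_density: with other inputs at their observed values, fruit_count = -4*planting_density + 56. Solving for 40 gives planting_density = 4, within [-2, 8].
Intervening on irrigation: fruit_count = 4*irrigation - 8. Reaching 40 requires irrigation = 12, outside [-2, 8].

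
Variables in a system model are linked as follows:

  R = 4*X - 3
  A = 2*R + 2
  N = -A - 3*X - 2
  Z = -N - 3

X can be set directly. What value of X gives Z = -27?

Substituting into the A equation gives A = 8*X - 4.
Substituting into the N equation gives N = -11*X + 2.
Z becomes 11*X - 5.
Solve 11*X - 5 = -27: X = (-27 + 5) / 11 = -2.

X = -2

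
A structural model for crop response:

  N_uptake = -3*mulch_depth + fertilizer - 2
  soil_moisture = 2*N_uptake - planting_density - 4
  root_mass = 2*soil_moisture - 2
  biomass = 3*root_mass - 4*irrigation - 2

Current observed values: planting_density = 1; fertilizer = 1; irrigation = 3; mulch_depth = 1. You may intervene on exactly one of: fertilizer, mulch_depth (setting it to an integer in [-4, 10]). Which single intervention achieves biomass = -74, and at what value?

Intervening on fertilizer: with other inputs at their observed values, biomass = 12*fertilizer - 110. Solving for -74 gives fertilizer = 3, within [-4, 10].
Intervening on mulch_depth: biomass = -36*mulch_depth - 62. Reaching -74 requires mulch_depth = 1/3, not an integer.

set fertilizer = 3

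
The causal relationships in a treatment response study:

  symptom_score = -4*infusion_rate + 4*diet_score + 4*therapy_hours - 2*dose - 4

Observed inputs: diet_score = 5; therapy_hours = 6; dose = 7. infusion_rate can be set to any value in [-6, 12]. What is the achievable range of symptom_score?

-22 to 50

Substituting into the symptom_score equation gives symptom_score = -4*infusion_rate + 26.
Linear in infusion_rate, so extremes are at the endpoints: infusion_rate = -6 gives symptom_score = 50; infusion_rate = 12 gives symptom_score = -22.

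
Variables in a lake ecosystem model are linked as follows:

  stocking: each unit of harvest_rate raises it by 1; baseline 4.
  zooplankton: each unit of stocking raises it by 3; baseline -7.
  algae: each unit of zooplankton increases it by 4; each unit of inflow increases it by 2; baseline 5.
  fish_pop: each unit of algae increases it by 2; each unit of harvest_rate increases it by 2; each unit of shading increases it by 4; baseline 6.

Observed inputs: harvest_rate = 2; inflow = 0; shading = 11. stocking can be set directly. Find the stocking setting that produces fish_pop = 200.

stocking = 8

Intervening on stocking fixes its value directly, overriding its dependence on harvest_rate.
Substituting into the algae equation gives algae = 12*stocking - 23.
This gives fish_pop = 24*stocking + 8.
Solve 24*stocking + 8 = 200: stocking = (200 - 8) / 24 = 8.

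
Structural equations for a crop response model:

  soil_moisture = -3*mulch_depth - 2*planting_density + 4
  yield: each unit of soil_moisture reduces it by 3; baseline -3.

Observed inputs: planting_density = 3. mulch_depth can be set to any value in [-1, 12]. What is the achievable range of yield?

Substituting into the soil_moisture equation gives soil_moisture = -3*mulch_depth - 2.
Substituting into the yield equation gives yield = 9*mulch_depth + 3.
Linear in mulch_depth, so extremes are at the endpoints: mulch_depth = -1 gives yield = -6; mulch_depth = 12 gives yield = 111.

-6 to 111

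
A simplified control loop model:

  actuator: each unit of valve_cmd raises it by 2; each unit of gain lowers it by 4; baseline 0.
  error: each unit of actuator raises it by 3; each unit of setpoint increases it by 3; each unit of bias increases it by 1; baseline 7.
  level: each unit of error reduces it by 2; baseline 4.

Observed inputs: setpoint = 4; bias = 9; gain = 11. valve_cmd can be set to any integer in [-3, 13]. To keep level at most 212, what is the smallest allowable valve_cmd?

Substituting into the actuator equation gives actuator = 2*valve_cmd - 44.
So error = 6*valve_cmd - 104.
So level = -12*valve_cmd + 212.
Require -12*valve_cmd + 212 ≤ 212, so valve_cmd ≥ 0.
The smallest integer in [-3, 13] satisfying this is 0.

valve_cmd = 0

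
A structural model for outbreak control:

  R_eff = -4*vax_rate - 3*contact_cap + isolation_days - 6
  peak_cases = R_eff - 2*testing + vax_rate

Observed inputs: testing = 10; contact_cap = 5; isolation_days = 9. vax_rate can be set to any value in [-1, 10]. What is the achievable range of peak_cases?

Substituting into the R_eff equation gives R_eff = -4*vax_rate - 12.
Substituting into the peak_cases equation gives peak_cases = -3*vax_rate - 32.
Linear in vax_rate, so extremes are at the endpoints: vax_rate = -1 gives peak_cases = -29; vax_rate = 10 gives peak_cases = -62.

-62 to -29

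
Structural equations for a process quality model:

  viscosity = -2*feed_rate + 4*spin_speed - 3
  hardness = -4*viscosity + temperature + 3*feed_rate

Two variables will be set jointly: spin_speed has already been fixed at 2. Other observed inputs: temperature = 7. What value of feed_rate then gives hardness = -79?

feed_rate = -6

With spin_speed held at 2:
Substituting into the viscosity equation gives viscosity = -2*feed_rate + 5.
Substituting into the hardness equation gives hardness = 11*feed_rate - 13.
Solve 11*feed_rate - 13 = -79: feed_rate = (-79 + 13) / 11 = -6.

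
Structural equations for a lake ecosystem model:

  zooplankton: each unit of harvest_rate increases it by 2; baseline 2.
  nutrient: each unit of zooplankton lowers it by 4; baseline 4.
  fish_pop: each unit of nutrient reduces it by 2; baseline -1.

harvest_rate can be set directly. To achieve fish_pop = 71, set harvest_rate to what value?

Substituting into the nutrient equation gives nutrient = -8*harvest_rate - 4.
Substituting into the fish_pop equation gives fish_pop = 16*harvest_rate + 7.
Solve 16*harvest_rate + 7 = 71: harvest_rate = (71 - 7) / 16 = 4.

harvest_rate = 4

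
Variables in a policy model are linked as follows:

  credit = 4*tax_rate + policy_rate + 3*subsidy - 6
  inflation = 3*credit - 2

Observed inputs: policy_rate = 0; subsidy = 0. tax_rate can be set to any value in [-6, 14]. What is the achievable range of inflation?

-92 to 148

Substituting into the credit equation gives credit = 4*tax_rate - 6.
Substituting into the inflation equation gives inflation = 12*tax_rate - 20.
Linear in tax_rate, so extremes are at the endpoints: tax_rate = -6 gives inflation = -92; tax_rate = 14 gives inflation = 148.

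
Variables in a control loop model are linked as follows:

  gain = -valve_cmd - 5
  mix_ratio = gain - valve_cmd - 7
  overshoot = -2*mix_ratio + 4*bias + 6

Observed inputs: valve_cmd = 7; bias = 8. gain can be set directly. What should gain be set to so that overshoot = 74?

Intervening on gain fixes its value directly, overriding its dependence on valve_cmd.
Substituting into the mix_ratio equation gives mix_ratio = gain - 14.
So overshoot = -2*gain + 66.
Solve -2*gain + 66 = 74: gain = (74 - 66) / -2 = -4.

gain = -4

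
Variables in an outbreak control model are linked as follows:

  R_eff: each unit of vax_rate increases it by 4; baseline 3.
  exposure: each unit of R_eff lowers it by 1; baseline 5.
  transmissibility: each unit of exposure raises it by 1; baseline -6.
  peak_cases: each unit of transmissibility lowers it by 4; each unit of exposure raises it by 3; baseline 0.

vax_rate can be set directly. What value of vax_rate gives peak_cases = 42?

vax_rate = 5

Substituting into the exposure equation gives exposure = -4*vax_rate + 2.
So transmissibility = -4*vax_rate - 4.
So peak_cases = 4*vax_rate + 22.
Solve 4*vax_rate + 22 = 42: vax_rate = (42 - 22) / 4 = 5.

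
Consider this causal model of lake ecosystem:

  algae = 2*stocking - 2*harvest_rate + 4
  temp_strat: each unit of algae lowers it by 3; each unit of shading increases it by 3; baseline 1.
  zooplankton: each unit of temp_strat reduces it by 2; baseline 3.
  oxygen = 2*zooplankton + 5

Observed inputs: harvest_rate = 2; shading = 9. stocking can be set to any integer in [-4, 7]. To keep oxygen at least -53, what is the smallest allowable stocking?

Substituting into the algae equation gives algae = 2*stocking.
Substituting into the temp_strat equation gives temp_strat = -6*stocking + 28.
zooplankton becomes 12*stocking - 53.
Substituting into the oxygen equation gives oxygen = 24*stocking - 101.
Require 24*stocking - 101 ≥ -53, so stocking ≥ 2.
The smallest integer in [-4, 7] satisfying this is 2.

stocking = 2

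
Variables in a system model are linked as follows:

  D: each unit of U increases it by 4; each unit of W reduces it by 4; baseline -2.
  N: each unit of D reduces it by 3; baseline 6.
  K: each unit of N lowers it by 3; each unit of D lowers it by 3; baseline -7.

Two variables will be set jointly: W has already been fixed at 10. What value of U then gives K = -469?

With W held at 10:
Substituting into the D equation gives D = 4*U - 42.
This gives N = -12*U + 132.
Substituting into the K equation gives K = 24*U - 277.
Solve 24*U - 277 = -469: U = (-469 + 277) / 24 = -8.

U = -8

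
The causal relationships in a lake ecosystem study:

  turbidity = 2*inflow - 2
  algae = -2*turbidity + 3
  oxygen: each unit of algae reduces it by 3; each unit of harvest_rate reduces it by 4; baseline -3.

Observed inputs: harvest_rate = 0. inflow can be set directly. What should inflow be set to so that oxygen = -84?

Substituting into the algae equation gives algae = -4*inflow + 7.
oxygen becomes 12*inflow - 24.
Solve 12*inflow - 24 = -84: inflow = (-84 + 24) / 12 = -5.

inflow = -5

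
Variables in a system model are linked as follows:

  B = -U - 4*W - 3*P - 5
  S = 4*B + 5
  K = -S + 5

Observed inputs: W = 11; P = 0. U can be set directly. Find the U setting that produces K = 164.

Substituting into the B equation gives B = -U - 49.
Substituting into the S equation gives S = -4*U - 191.
Substituting into the K equation gives K = 4*U + 196.
Solve 4*U + 196 = 164: U = (164 - 196) / 4 = -8.

U = -8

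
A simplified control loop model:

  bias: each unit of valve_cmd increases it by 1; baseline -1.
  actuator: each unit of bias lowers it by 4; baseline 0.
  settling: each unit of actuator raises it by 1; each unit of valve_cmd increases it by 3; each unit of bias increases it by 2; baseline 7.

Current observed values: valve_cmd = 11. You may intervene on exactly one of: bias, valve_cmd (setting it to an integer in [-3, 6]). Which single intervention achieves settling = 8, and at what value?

Intervening on bias: settling = -2*bias + 40. Reaching 8 requires bias = 16, outside [-3, 6].
Intervening on valve_cmd: with other inputs at their observed values, settling = valve_cmd + 9. Solving for 8 gives valve_cmd = -1, within [-3, 6].

set valve_cmd = -1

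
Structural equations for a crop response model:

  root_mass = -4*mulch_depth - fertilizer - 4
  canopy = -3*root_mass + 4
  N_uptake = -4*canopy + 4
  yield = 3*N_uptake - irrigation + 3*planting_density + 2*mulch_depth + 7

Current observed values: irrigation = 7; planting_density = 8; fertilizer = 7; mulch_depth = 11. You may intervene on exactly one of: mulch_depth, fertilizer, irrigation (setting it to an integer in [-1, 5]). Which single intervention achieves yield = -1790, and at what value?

set fertilizer = 2

Intervening on mulch_depth: yield = -142*mulch_depth - 408. Reaching -1790 requires mulch_depth = 691/71, not an integer.
Intervening on fertilizer: with other inputs at their observed values, yield = -36*fertilizer - 1718. Solving for -1790 gives fertilizer = 2, within [-1, 5].
Intervening on irrigation: yield = -irrigation - 1963. Reaching -1790 requires irrigation = -173, outside [-1, 5].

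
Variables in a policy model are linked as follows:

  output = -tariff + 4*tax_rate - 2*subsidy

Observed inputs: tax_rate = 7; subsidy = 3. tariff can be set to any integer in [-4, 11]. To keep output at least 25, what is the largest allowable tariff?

Substituting into the output equation gives output = -tariff + 22.
Require -tariff + 22 ≥ 25, so tariff ≤ -3.
The largest integer in [-4, 11] satisfying this is -3.

tariff = -3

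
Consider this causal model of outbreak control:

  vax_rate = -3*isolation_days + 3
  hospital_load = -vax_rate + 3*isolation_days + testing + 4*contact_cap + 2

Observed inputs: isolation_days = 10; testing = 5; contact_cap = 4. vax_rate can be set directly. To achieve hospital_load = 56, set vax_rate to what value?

Intervening on vax_rate fixes its value directly, overriding its dependence on isolation_days.
Substituting into the hospital_load equation gives hospital_load = -vax_rate + 53.
Solve -vax_rate + 53 = 56: vax_rate = (56 - 53) / -1 = -3.

vax_rate = -3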